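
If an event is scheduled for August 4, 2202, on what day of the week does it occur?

Wednesday

Doomsday rule: the anchor day for the 2200s is Friday. For year 02: 2÷12 = 0 r 2, and 2÷4 = 0, so 0+2+0 = 2.
Friday + 2 ≡ Sunday — that's 2202's doomsday.
In August the doomsday date is Aug 8.
Aug 4 is 4 days before Aug 8; 4 mod 7 = 4, so Sunday − 4 = Wednesday.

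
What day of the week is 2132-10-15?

Doomsday rule: the anchor day for the 2100s is Sunday. For year 32: 32÷12 = 2 r 8, and 8÷4 = 2, so 2+8+2 = 12.
Sunday + 12 ≡ Friday — that's 2132's doomsday.
In October the doomsday date is Oct 10.
Oct 15 is 5 days after Oct 10; 5 mod 7 = 5, so Friday + 5 = Wednesday.

Wednesday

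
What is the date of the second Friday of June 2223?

June 13, 2223

June 1, 2223 is a Sunday.
The first Friday is therefore June 6 (5 days later).
The second Friday is 6 + 1×7 = June 13.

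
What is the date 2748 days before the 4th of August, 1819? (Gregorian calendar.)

January 25, 1812

−365 (one year) → Aug 4, 1818 (2383 left).
−365 (one year) → Aug 4, 1817 (2018 left).
−365 (one year) → Aug 4, 1816 (1653 left).
−366 (one year; includes Feb 29, 1816) → Aug 4, 1815 (1287 left).
−365 (one year) → Aug 4, 1814 (922 left).
−365 (one year) → Aug 4, 1813 (557 left).
−365 (one year) → Aug 4, 1812 (192 left).
−4 → Jul 31, 1812 (end of Jul, 31 days; 188 left).
−31 → Jun 30, 1812 (end of Jun, 30 days; 157 left).
−30 → May 31, 1812 (end of May, 31 days; 127 left).
−31 → Apr 30, 1812 (end of Apr, 30 days; 96 left).
−30 → Mar 31, 1812 (end of Mar, 31 days; 66 left).
−31 → Feb 29, 1812 (end of Feb, 29 days; 35 left).
−29 → Jan 31, 1812 (end of Jan, 31 days; 6 left).
−6 → Jan 25, 1812.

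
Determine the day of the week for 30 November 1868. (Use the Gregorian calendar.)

January 1, 1868 is a Wednesday.
Jan 1, 1868 → Feb 1, 1868: 31 days (January has 31).
Feb 1, 1868 → Mar 1, 1868: 29 days (February has 29).
Mar 1, 1868 → Apr 1, 1868: 31 days (March has 31).
Apr 1, 1868 → May 1, 1868: 30 days (April has 30).
May 1, 1868 → Jun 1, 1868: 31 days (May has 31).
Jun 1, 1868 → Jul 1, 1868: 30 days (June has 30).
Jul 1, 1868 → Aug 1, 1868: 31 days (July has 31).
Aug 1, 1868 → Sep 1, 1868: 31 days (August has 31).
Sep 1, 1868 → Oct 1, 1868: 30 days (September has 30).
Oct 1, 1868 → Nov 1, 1868: 31 days (October has 31).
Nov 1, 1868 → Nov 30, 1868: 29 days.
Total: 334 days.
334 mod 7 = 5, so Wednesday + 5 = Monday.

Monday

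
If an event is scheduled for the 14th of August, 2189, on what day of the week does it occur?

Friday

Doomsday rule: the anchor day for the 2100s is Sunday. For year 89: 89÷12 = 7 r 5, and 5÷4 = 1, so 7+5+1 = 13.
Sunday + 13 ≡ Saturday — that's 2189's doomsday.
In August the doomsday date is Aug 8.
Aug 14 is 6 days after Aug 8; 6 mod 7 = 6, so Saturday + 6 = Friday.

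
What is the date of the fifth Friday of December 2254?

December 1, 2254 is a Friday.
The first Friday is therefore December 1 (same day).
The fifth Friday is 1 + 4×7 = December 29.

December 29, 2254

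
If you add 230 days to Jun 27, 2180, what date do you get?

Jun has 30 days: +4 → Jul 1, 2180 (226 left).
Jul has 31 days: +31 → Aug 1, 2180 (195 left).
Aug has 31 days: +31 → Sep 1, 2180 (164 left).
Sep has 30 days: +30 → Oct 1, 2180 (134 left).
Oct has 31 days: +31 → Nov 1, 2180 (103 left).
Nov has 30 days: +30 → Dec 1, 2180 (73 left).
Dec has 31 days: +31 → Jan 1, 2181 (42 left).
Jan has 31 days: +31 → Feb 1, 2181 (11 left).
+11 → Feb 12, 2181.

February 12, 2181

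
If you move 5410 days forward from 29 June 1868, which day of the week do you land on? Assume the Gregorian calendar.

Sunday

First find the weekday of Jun 29, 1868. Doomsday rule: the anchor day for the 1800s is Friday. For year 68: 68÷12 = 5 r 8, and 8÷4 = 2, so 5+8+2 = 15.
Friday + 15 ≡ Saturday — that's 1868's doomsday.
In June the doomsday date is Jun 6.
Jun 29 is 23 days after Jun 6; 23 mod 7 = 2, so Saturday + 2 = Monday.
5410 mod 7 = 6, so 5410 days after a Monday is Monday + 6 = Sunday.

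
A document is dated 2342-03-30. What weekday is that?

Doomsday rule: the anchor day for the 2300s is Wednesday. For year 42: 42÷12 = 3 r 6, and 6÷4 = 1, so 3+6+1 = 10.
Wednesday + 10 ≡ Saturday — that's 2342's doomsday.
In March the doomsday date is Mar 14.
Mar 30 is 16 days after Mar 14; 16 mod 7 = 2, so Saturday + 2 = Monday.

Monday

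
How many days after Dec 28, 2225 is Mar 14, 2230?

1537

Dec 28, 2225 → Dec 28, 2226: 365 days.
Dec 28, 2226 → Dec 28, 2227: 365 days.
Dec 28, 2227 → Dec 28, 2228: 366 days (Feb 29, 2228 is in that span).
Dec 28, 2228 → Dec 28, 2229: 365 days.
Dec 28, 2229 → Jan 28, 2230: 31 days (December has 31).
Jan 28, 2230 → Feb 28, 2230: 31 days (January has 31).
Feb 28, 2230 → Mar 14, 2230: 14 days.
Total: 1537 days.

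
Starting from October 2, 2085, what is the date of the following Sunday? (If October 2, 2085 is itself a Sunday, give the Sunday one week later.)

October 7, 2085

Oct 2, 2085 is a Tuesday.
From Tuesday to the next Sunday is 5 days.
Oct 2, 2085 + 5 = Oct 7, 2085.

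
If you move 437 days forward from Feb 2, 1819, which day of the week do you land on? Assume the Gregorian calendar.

Friday

First find the weekday of Feb 2, 1819. Doomsday rule: the anchor day for the 1800s is Friday. For year 19: 19÷12 = 1 r 7, and 7÷4 = 1, so 1+7+1 = 9.
Friday + 9 ≡ Sunday — that's 1819's doomsday.
In February the doomsday date is Feb 28 (1819 is not a leap year).
Feb 2 is 26 days before Feb 28; 26 mod 7 = 5, so Sunday − 5 = Tuesday.
437 mod 7 = 3, so 437 days after a Tuesday is Tuesday + 3 = Friday.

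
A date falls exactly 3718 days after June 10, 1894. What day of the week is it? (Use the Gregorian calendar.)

First find the weekday of Jun 10, 1894. Doomsday rule: the anchor day for the 1800s is Friday. For year 94: 94÷12 = 7 r 10, and 10÷4 = 2, so 7+10+2 = 19.
Friday + 19 ≡ Wednesday — that's 1894's doomsday.
In June the doomsday date is Jun 6.
Jun 10 is 4 days after Jun 6; 4 mod 7 = 4, so Wednesday + 4 = Sunday.
3718 mod 7 = 1, so 3718 days after a Sunday is Sunday + 1 = Monday.

Monday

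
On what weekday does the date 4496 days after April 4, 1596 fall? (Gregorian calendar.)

Saturday

Apr 4, 1596 is a Thursday.
4496 mod 7 = 2, so 4496 days after a Thursday is Thursday + 2 = Saturday.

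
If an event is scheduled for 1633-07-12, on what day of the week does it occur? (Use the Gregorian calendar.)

Doomsday rule: the anchor day for the 1600s is Tuesday. For year 33: 33÷12 = 2 r 9, and 9÷4 = 2, so 2+9+2 = 13.
Tuesday + 13 ≡ Monday — that's 1633's doomsday.
In July the doomsday date is Jul 11.
Jul 12 is 1 day after Jul 11; 1 mod 7 = 1, so Monday + 1 = Tuesday.

Tuesday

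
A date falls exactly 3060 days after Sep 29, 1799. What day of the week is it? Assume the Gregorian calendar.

First find the weekday of Sep 29, 1799. Doomsday rule: the anchor day for the 1700s is Sunday. For year 99: 99÷12 = 8 r 3, and 3÷4 = 0, so 8+3+0 = 11.
Sunday + 11 ≡ Thursday — that's 1799's doomsday.
In September the doomsday date is Sep 5.
Sep 29 is 24 days after Sep 5; 24 mod 7 = 3, so Thursday + 3 = Sunday.
3060 mod 7 = 1, so 3060 days after a Sunday is Sunday + 1 = Monday.

Monday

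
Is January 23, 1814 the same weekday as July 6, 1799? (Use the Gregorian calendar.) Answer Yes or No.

From Jul 6, 1799 to Jan 23, 1814 is 5314 days.
5314 mod 7 = 1, so they are different weekdays.
(Jul 6, 1799 is a Saturday; Jan 23, 1814 is a Sunday.)

No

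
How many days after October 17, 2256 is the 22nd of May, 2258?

Oct 17, 2256 → Oct 17, 2257: 365 days.
Oct 17, 2257 → Nov 17, 2257: 31 days (October has 31).
Nov 17, 2257 → Dec 17, 2257: 30 days (November has 30).
Dec 17, 2257 → Jan 17, 2258: 31 days (December has 31).
Jan 17, 2258 → Feb 17, 2258: 31 days (January has 31).
Feb 17, 2258 → Mar 17, 2258: 28 days (February has 28).
Mar 17, 2258 → Apr 17, 2258: 31 days (March has 31).
Apr 17, 2258 → May 17, 2258: 30 days (April has 30).
May 17, 2258 → May 22, 2258: 5 days.
Total: 582 days.

582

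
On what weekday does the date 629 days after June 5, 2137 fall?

First find the weekday of Jun 5, 2137. Doomsday rule: the anchor day for the 2100s is Sunday. For year 37: 37÷12 = 3 r 1, and 1÷4 = 0, so 3+1+0 = 4.
Sunday + 4 ≡ Thursday — that's 2137's doomsday.
In June the doomsday date is Jun 6.
Jun 5 is 1 day before Jun 6; 1 mod 7 = 1, so Thursday − 1 = Wednesday.
629 mod 7 = 6, so 629 days after a Wednesday is Wednesday + 6 = Tuesday.

Tuesday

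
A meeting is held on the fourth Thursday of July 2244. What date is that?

July 1, 2244 is a Monday.
The first Thursday is therefore July 4 (3 days later).
The fourth Thursday is 4 + 3×7 = July 25.

July 25, 2244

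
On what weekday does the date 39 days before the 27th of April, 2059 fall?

Wednesday

Apr 27, 2059 is a Sunday.
39 mod 7 = 4, so 39 days before a Sunday is Sunday − 4 = Wednesday.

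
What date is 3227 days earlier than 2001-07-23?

−365 (one year) → Jul 23, 2000 (2862 left).
−366 (one year; includes Feb 29, 2000) → Jul 23, 1999 (2496 left).
−365 (one year) → Jul 23, 1998 (2131 left).
−365 (one year) → Jul 23, 1997 (1766 left).
−365 (one year) → Jul 23, 1996 (1401 left).
−366 (one year; includes Feb 29, 1996) → Jul 23, 1995 (1035 left).
−365 (one year) → Jul 23, 1994 (670 left).
−365 (one year) → Jul 23, 1993 (305 left).
−23 → Jun 30, 1993 (end of Jun, 30 days; 282 left).
−30 → May 31, 1993 (end of May, 31 days; 252 left).
−31 → Apr 30, 1993 (end of Apr, 30 days; 221 left).
−30 → Mar 31, 1993 (end of Mar, 31 days; 191 left).
−31 → Feb 28, 1993 (end of Feb, 28 days; 160 left).
−28 → Jan 31, 1993 (end of Jan, 31 days; 132 left).
−31 → Dec 31, 1992 (end of Dec, 31 days; 101 left).
−31 → Nov 30, 1992 (end of Nov, 30 days; 70 left).
−30 → Oct 31, 1992 (end of Oct, 31 days; 40 left).
−31 → Sep 30, 1992 (end of Sep, 30 days; 9 left).
−9 → Sep 21, 1992.

September 21, 1992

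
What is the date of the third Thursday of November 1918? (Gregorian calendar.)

November 21, 1918

November 1, 1918 is a Friday.
The first Thursday is therefore November 7 (6 days later).
The third Thursday is 7 + 2×7 = November 21.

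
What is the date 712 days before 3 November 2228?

November 22, 2226

−366 (one year; includes Feb 29, 2228) → Nov 3, 2227 (346 left).
−3 → Oct 31, 2227 (end of Oct, 31 days; 343 left).
−31 → Sep 30, 2227 (end of Sep, 30 days; 312 left).
−30 → Aug 31, 2227 (end of Aug, 31 days; 282 left).
−31 → Jul 31, 2227 (end of Jul, 31 days; 251 left).
−31 → Jun 30, 2227 (end of Jun, 30 days; 220 left).
−30 → May 31, 2227 (end of May, 31 days; 190 left).
−31 → Apr 30, 2227 (end of Apr, 30 days; 159 left).
−30 → Mar 31, 2227 (end of Mar, 31 days; 129 left).
−31 → Feb 28, 2227 (end of Feb, 28 days; 98 left).
−28 → Jan 31, 2227 (end of Jan, 31 days; 70 left).
−31 → Dec 31, 2226 (end of Dec, 31 days; 39 left).
−31 → Nov 30, 2226 (end of Nov, 30 days; 8 left).
−8 → Nov 22, 2226.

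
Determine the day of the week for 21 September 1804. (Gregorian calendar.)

Friday

Doomsday rule: the anchor day for the 1800s is Friday. For year 04: 4÷12 = 0 r 4, and 4÷4 = 1, so 0+4+1 = 5.
Friday + 5 ≡ Wednesday — that's 1804's doomsday.
In September the doomsday date is Sep 5.
Sep 21 is 16 days after Sep 5; 16 mod 7 = 2, so Wednesday + 2 = Friday.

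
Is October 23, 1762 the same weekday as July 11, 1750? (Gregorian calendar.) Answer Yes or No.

From Jul 11, 1750 to Oct 23, 1762 is 4487 days.
4487 mod 7 = 0, so they are the same weekday.
(Jul 11, 1750 is a Saturday; Oct 23, 1762 is a Saturday.)

Yes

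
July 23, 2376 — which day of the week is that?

Friday

Doomsday rule: the anchor day for the 2300s is Wednesday. For year 76: 76÷12 = 6 r 4, and 4÷4 = 1, so 6+4+1 = 11.
Wednesday + 11 ≡ Sunday — that's 2376's doomsday.
In July the doomsday date is Jul 11.
Jul 23 is 12 days after Jul 11; 12 mod 7 = 5, so Sunday + 5 = Friday.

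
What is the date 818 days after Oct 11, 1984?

January 7, 1987

+365 (one year) → Oct 11, 1985 (453 left).
+365 (one year) → Oct 11, 1986 (88 left).
Oct has 31 days: +21 → Nov 1, 1986 (67 left).
Nov has 30 days: +30 → Dec 1, 1986 (37 left).
Dec has 31 days: +31 → Jan 1, 1987 (6 left).
+6 → Jan 7, 1987.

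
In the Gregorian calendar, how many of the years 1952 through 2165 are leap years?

53

Multiples of 4 in [1952,2165]: 54.
Of those, multiples of 100: 2 (not leap unless ÷400).
Multiples of 400: 1.
Leap years = 54 − 2 + 1 = 53.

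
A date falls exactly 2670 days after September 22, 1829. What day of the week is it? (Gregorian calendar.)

First find the weekday of Sep 22, 1829. Doomsday rule: the anchor day for the 1800s is Friday. For year 29: 29÷12 = 2 r 5, and 5÷4 = 1, so 2+5+1 = 8.
Friday + 8 ≡ Saturday — that's 1829's doomsday.
In September the doomsday date is Sep 5.
Sep 22 is 17 days after Sep 5; 17 mod 7 = 3, so Saturday + 3 = Tuesday.
2670 mod 7 = 3, so 2670 days after a Tuesday is Tuesday + 3 = Friday.

Friday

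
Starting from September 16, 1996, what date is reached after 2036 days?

+365 (one year) → Sep 16, 1997 (1671 left).
+365 (one year) → Sep 16, 1998 (1306 left).
+365 (one year) → Sep 16, 1999 (941 left).
+366 (one year; includes Feb 29, 2000) → Sep 16, 2000 (575 left).
+365 (one year) → Sep 16, 2001 (210 left).
Sep has 30 days: +15 → Oct 1, 2001 (195 left).
Oct has 31 days: +31 → Nov 1, 2001 (164 left).
Nov has 30 days: +30 → Dec 1, 2001 (134 left).
Dec has 31 days: +31 → Jan 1, 2002 (103 left).
Jan has 31 days: +31 → Feb 1, 2002 (72 left).
Feb has 28 days: +28 → Mar 1, 2002 (44 left).
Mar has 31 days: +31 → Apr 1, 2002 (13 left).
+13 → Apr 14, 2002.

April 14, 2002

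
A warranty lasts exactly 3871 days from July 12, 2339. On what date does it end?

February 15, 2350

+366 (one year; includes Feb 29, 2340) → Jul 12, 2340 (3505 left).
+365 (one year) → Jul 12, 2341 (3140 left).
+365 (one year) → Jul 12, 2342 (2775 left).
+365 (one year) → Jul 12, 2343 (2410 left).
+366 (one year; includes Feb 29, 2344) → Jul 12, 2344 (2044 left).
+365 (one year) → Jul 12, 2345 (1679 left).
+365 (one year) → Jul 12, 2346 (1314 left).
+365 (one year) → Jul 12, 2347 (949 left).
+366 (one year; includes Feb 29, 2348) → Jul 12, 2348 (583 left).
+365 (one year) → Jul 12, 2349 (218 left).
Jul has 31 days: +20 → Aug 1, 2349 (198 left).
Aug has 31 days: +31 → Sep 1, 2349 (167 left).
Sep has 30 days: +30 → Oct 1, 2349 (137 left).
Oct has 31 days: +31 → Nov 1, 2349 (106 left).
Nov has 30 days: +30 → Dec 1, 2349 (76 left).
Dec has 31 days: +31 → Jan 1, 2350 (45 left).
Jan has 31 days: +31 → Feb 1, 2350 (14 left).
+14 → Feb 15, 2350.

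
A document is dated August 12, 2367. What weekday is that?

Saturday

Doomsday rule: the anchor day for the 2300s is Wednesday. For year 67: 67÷12 = 5 r 7, and 7÷4 = 1, so 5+7+1 = 13.
Wednesday + 13 ≡ Tuesday — that's 2367's doomsday.
In August the doomsday date is Aug 8.
Aug 12 is 4 days after Aug 8; 4 mod 7 = 4, so Tuesday + 4 = Saturday.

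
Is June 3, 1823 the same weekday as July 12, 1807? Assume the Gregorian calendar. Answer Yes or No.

No

From Jul 12, 1807 to Jun 3, 1823 is 5805 days.
5805 mod 7 = 2, so they are different weekdays.
(Jul 12, 1807 is a Sunday; Jun 3, 1823 is a Tuesday.)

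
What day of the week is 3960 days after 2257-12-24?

First find the weekday of Dec 24, 2257. Doomsday rule: the anchor day for the 2200s is Friday. For year 57: 57÷12 = 4 r 9, and 9÷4 = 2, so 4+9+2 = 15.
Friday + 15 ≡ Saturday — that's 2257's doomsday.
In December the doomsday date is Dec 12.
Dec 24 is 12 days after Dec 12; 12 mod 7 = 5, so Saturday + 5 = Thursday.
3960 mod 7 = 5, so 3960 days after a Thursday is Thursday + 5 = Tuesday.

Tuesday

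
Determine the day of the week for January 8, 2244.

Monday

Doomsday rule: the anchor day for the 2200s is Friday. For year 44: 44÷12 = 3 r 8, and 8÷4 = 2, so 3+8+2 = 13.
Friday + 13 ≡ Thursday — that's 2244's doomsday.
In January the doomsday date is Jan 4 (2244 is a leap year (divisible by 4)).
Jan 8 is 4 days after Jan 4; 4 mod 7 = 4, so Thursday + 4 = Monday.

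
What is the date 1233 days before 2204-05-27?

−366 (one year; includes Feb 29, 2204) → May 27, 2203 (867 left).
−365 (one year) → May 27, 2202 (502 left).
−365 (one year) → May 27, 2201 (137 left).
−27 → Apr 30, 2201 (end of Apr, 30 days; 110 left).
−30 → Mar 31, 2201 (end of Mar, 31 days; 80 left).
−31 → Feb 28, 2201 (end of Feb, 28 days; 49 left).
−28 → Jan 31, 2201 (end of Jan, 31 days; 21 left).
−21 → Jan 10, 2201.

January 10, 2201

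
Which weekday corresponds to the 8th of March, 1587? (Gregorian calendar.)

Doomsday rule: the anchor day for the 1500s is Wednesday. For year 87: 87÷12 = 7 r 3, and 3÷4 = 0, so 7+3+0 = 10.
Wednesday + 10 ≡ Saturday — that's 1587's doomsday.
In March the doomsday date is Mar 14.
Mar 8 is 6 days before Mar 14; 6 mod 7 = 6, so Saturday − 6 = Sunday.

Sunday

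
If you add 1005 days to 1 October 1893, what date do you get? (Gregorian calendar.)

+365 (one year) → Oct 1, 1894 (640 left).
+365 (one year) → Oct 1, 1895 (275 left).
Oct has 31 days: +31 → Nov 1, 1895 (244 left).
Nov has 30 days: +30 → Dec 1, 1895 (214 left).
Dec has 31 days: +31 → Jan 1, 1896 (183 left).
Jan has 31 days: +31 → Feb 1, 1896 (152 left).
Feb has 29 days: +29 → Mar 1, 1896 (123 left).
Mar has 31 days: +31 → Apr 1, 1896 (92 left).
Apr has 30 days: +30 → May 1, 1896 (62 left).
May has 31 days: +31 → Jun 1, 1896 (31 left).
Jun has 30 days: +30 → Jul 1, 1896 (1 left).
+1 → Jul 2, 1896.

July 2, 1896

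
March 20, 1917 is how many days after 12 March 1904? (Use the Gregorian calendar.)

4756

Mar 12, 1904 → Mar 12, 1905: 365 days.
Mar 12, 1905 → Mar 12, 1906: 365 days.
Mar 12, 1906 → Mar 12, 1907: 365 days.
Mar 12, 1907 → Mar 12, 1908: 366 days (Feb 29, 1908 is in that span).
Mar 12, 1908 → Mar 12, 1909: 365 days.
Mar 12, 1909 → Mar 12, 1910: 365 days.
Mar 12, 1910 → Mar 12, 1911: 365 days.
Mar 12, 1911 → Mar 12, 1912: 366 days (Feb 29, 1912 is in that span).
Mar 12, 1912 → Mar 12, 1913: 365 days.
Mar 12, 1913 → Mar 12, 1914: 365 days.
Mar 12, 1914 → Mar 12, 1915: 365 days.
Mar 12, 1915 → Mar 12, 1916: 366 days (Feb 29, 1916 is in that span).
Mar 12, 1916 → Apr 12, 1916: 31 days (March has 31).
Apr 12, 1916 → May 12, 1916: 30 days (April has 30).
May 12, 1916 → Jun 12, 1916: 31 days (May has 31).
Jun 12, 1916 → Jul 12, 1916: 30 days (June has 30).
Jul 12, 1916 → Aug 12, 1916: 31 days (July has 31).
Aug 12, 1916 → Sep 12, 1916: 31 days (August has 31).
Sep 12, 1916 → Oct 12, 1916: 30 days (September has 30).
Oct 12, 1916 → Nov 12, 1916: 31 days (October has 31).
Nov 12, 1916 → Dec 12, 1916: 30 days (November has 30).
Dec 12, 1916 → Jan 12, 1917: 31 days (December has 31).
Jan 12, 1917 → Feb 12, 1917: 31 days (January has 31).
Feb 12, 1917 → Mar 12, 1917: 28 days (February has 28).
Mar 12, 1917 → Mar 20, 1917: 8 days.
Total: 4756 days.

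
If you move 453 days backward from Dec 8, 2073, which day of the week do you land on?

Sunday

First find the weekday of Dec 8, 2073. Doomsday rule: the anchor day for the 2000s is Tuesday. For year 73: 73÷12 = 6 r 1, and 1÷4 = 0, so 6+1+0 = 7.
Tuesday + 7 ≡ Tuesday — that's 2073's doomsday.
In December the doomsday date is Dec 12.
Dec 8 is 4 days before Dec 12; 4 mod 7 = 4, so Tuesday − 4 = Friday.
453 mod 7 = 5, so 453 days before a Friday is Friday − 5 = Sunday.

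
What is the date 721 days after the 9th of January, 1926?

December 31, 1927

+365 (one year) → Jan 9, 1927 (356 left).
Jan has 31 days: +23 → Feb 1, 1927 (333 left).
Feb has 28 days: +28 → Mar 1, 1927 (305 left).
Mar has 31 days: +31 → Apr 1, 1927 (274 left).
Apr has 30 days: +30 → May 1, 1927 (244 left).
May has 31 days: +31 → Jun 1, 1927 (213 left).
Jun has 30 days: +30 → Jul 1, 1927 (183 left).
Jul has 31 days: +31 → Aug 1, 1927 (152 left).
Aug has 31 days: +31 → Sep 1, 1927 (121 left).
Sep has 30 days: +30 → Oct 1, 1927 (91 left).
Oct has 31 days: +31 → Nov 1, 1927 (60 left).
Nov has 30 days: +30 → Dec 1, 1927 (30 left).
+30 → Dec 31, 1927.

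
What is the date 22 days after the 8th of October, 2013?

October 30, 2013

+22 → Oct 30, 2013.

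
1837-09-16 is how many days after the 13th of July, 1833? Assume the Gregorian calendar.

1526

Jul 13, 1833 → Jul 13, 1834: 365 days.
Jul 13, 1834 → Jul 13, 1835: 365 days.
Jul 13, 1835 → Jul 13, 1836: 366 days (Feb 29, 1836 is in that span).
Jul 13, 1836 → Jul 13, 1837: 365 days.
Jul 13, 1837 → Aug 13, 1837: 31 days (July has 31).
Aug 13, 1837 → Sep 13, 1837: 31 days (August has 31).
Sep 13, 1837 → Sep 16, 1837: 3 days.
Total: 1526 days.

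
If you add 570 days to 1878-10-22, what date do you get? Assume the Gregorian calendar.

+365 (one year) → Oct 22, 1879 (205 left).
Oct has 31 days: +10 → Nov 1, 1879 (195 left).
Nov has 30 days: +30 → Dec 1, 1879 (165 left).
Dec has 31 days: +31 → Jan 1, 1880 (134 left).
Jan has 31 days: +31 → Feb 1, 1880 (103 left).
Feb has 29 days: +29 → Mar 1, 1880 (74 left).
Mar has 31 days: +31 → Apr 1, 1880 (43 left).
Apr has 30 days: +30 → May 1, 1880 (13 left).
+13 → May 14, 1880.

May 14, 1880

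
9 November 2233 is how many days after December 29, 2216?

Dec 29, 2216 → Dec 29, 2217: 365 days.
Dec 29, 2217 → Dec 29, 2218: 365 days.
Dec 29, 2218 → Dec 29, 2219: 365 days.
Dec 29, 2219 → Dec 29, 2220: 366 days (Feb 29, 2220 is in that span).
Dec 29, 2220 → Dec 29, 2221: 365 days.
Dec 29, 2221 → Dec 29, 2222: 365 days.
Dec 29, 2222 → Dec 29, 2223: 365 days.
Dec 29, 2223 → Dec 29, 2224: 366 days (Feb 29, 2224 is in that span).
Dec 29, 2224 → Dec 29, 2225: 365 days.
Dec 29, 2225 → Dec 29, 2226: 365 days.
Dec 29, 2226 → Dec 29, 2227: 365 days.
Dec 29, 2227 → Dec 29, 2228: 366 days (Feb 29, 2228 is in that span).
Dec 29, 2228 → Dec 29, 2229: 365 days.
Dec 29, 2229 → Dec 29, 2230: 365 days.
Dec 29, 2230 → Dec 29, 2231: 365 days.
Dec 29, 2231 → Dec 29, 2232: 366 days (Feb 29, 2232 is in that span).
Dec 29, 2232 → Jan 29, 2233: 31 days (December has 31).
Jan 29, 2233 → Feb 28, 2233: 30 days (January has 31).
Feb 28, 2233 → Mar 28, 2233: 28 days (February has 28).
Mar 28, 2233 → Apr 28, 2233: 31 days (March has 31).
Apr 28, 2233 → May 28, 2233: 30 days (April has 30).
May 28, 2233 → Jun 28, 2233: 31 days (May has 31).
Jun 28, 2233 → Jul 28, 2233: 30 days (June has 30).
Jul 28, 2233 → Aug 28, 2233: 31 days (July has 31).
Aug 28, 2233 → Sep 28, 2233: 31 days (August has 31).
Sep 28, 2233 → Oct 28, 2233: 30 days (September has 30).
Oct 28, 2233 → Nov 9, 2233: 12 days.
Total: 6159 days.

6159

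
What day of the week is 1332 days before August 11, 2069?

Friday

First find the weekday of Aug 11, 2069. Doomsday rule: the anchor day for the 2000s is Tuesday. For year 69: 69÷12 = 5 r 9, and 9÷4 = 2, so 5+9+2 = 16.
Tuesday + 16 ≡ Thursday — that's 2069's doomsday.
In August the doomsday date is Aug 8.
Aug 11 is 3 days after Aug 8; 3 mod 7 = 3, so Thursday + 3 = Sunday.
1332 mod 7 = 2, so 1332 days before a Sunday is Sunday − 2 = Friday.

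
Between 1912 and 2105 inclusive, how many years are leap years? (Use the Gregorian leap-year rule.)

Multiples of 4 in [1912,2105]: 49.
Of those, multiples of 100: 2 (not leap unless ÷400).
Multiples of 400: 1.
Leap years = 49 − 2 + 1 = 48.

48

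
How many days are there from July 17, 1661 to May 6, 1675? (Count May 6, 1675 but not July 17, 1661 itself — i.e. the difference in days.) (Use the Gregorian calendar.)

Jul 17, 1661 → Jul 17, 1662: 365 days.
Jul 17, 1662 → Jul 17, 1663: 365 days.
Jul 17, 1663 → Jul 17, 1664: 366 days (Feb 29, 1664 is in that span).
Jul 17, 1664 → Jul 17, 1665: 365 days.
Jul 17, 1665 → Jul 17, 1666: 365 days.
Jul 17, 1666 → Jul 17, 1667: 365 days.
Jul 17, 1667 → Jul 17, 1668: 366 days (Feb 29, 1668 is in that span).
Jul 17, 1668 → Jul 17, 1669: 365 days.
Jul 17, 1669 → Jul 17, 1670: 365 days.
Jul 17, 1670 → Jul 17, 1671: 365 days.
Jul 17, 1671 → Jul 17, 1672: 366 days (Feb 29, 1672 is in that span).
Jul 17, 1672 → Jul 17, 1673: 365 days.
Jul 17, 1673 → Jul 17, 1674: 365 days.
Jul 17, 1674 → Aug 17, 1674: 31 days (July has 31).
Aug 17, 1674 → Sep 17, 1674: 31 days (August has 31).
Sep 17, 1674 → Oct 17, 1674: 30 days (September has 30).
Oct 17, 1674 → Nov 17, 1674: 31 days (October has 31).
Nov 17, 1674 → Dec 17, 1674: 30 days (November has 30).
Dec 17, 1674 → Jan 17, 1675: 31 days (December has 31).
Jan 17, 1675 → Feb 17, 1675: 31 days (January has 31).
Feb 17, 1675 → Mar 17, 1675: 28 days (February has 28).
Mar 17, 1675 → Apr 17, 1675: 31 days (March has 31).
Apr 17, 1675 → May 6, 1675: 19 days.
Total: 5041 days.

5041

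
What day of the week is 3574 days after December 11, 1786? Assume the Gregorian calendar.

Dec 11, 1786 is a Monday.
3574 mod 7 = 4, so 3574 days after a Monday is Monday + 4 = Friday.

Friday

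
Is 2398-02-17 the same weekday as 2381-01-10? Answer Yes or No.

No

From Jan 10, 2381 to Feb 17, 2398 is 6247 days.
6247 mod 7 = 3, so they are different weekdays.
(Jan 10, 2381 is a Saturday; Feb 17, 2398 is a Tuesday.)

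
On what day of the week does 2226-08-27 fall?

Sunday

January 1, 2226 is a Sunday.
Jan 1, 2226 → Feb 1, 2226: 31 days (January has 31).
Feb 1, 2226 → Mar 1, 2226: 28 days (February has 28).
Mar 1, 2226 → Apr 1, 2226: 31 days (March has 31).
Apr 1, 2226 → May 1, 2226: 30 days (April has 30).
May 1, 2226 → Jun 1, 2226: 31 days (May has 31).
Jun 1, 2226 → Jul 1, 2226: 30 days (June has 30).
Jul 1, 2226 → Aug 1, 2226: 31 days (July has 31).
Aug 1, 2226 → Aug 27, 2226: 26 days.
Total: 238 days.
238 mod 7 = 0, so Sunday + 0 = Sunday.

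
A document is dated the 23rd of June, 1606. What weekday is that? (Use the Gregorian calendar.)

Doomsday rule: the anchor day for the 1600s is Tuesday. For year 06: 6÷12 = 0 r 6, and 6÷4 = 1, so 0+6+1 = 7.
Tuesday + 7 ≡ Tuesday — that's 1606's doomsday.
In June the doomsday date is Jun 6.
Jun 23 is 17 days after Jun 6; 17 mod 7 = 3, so Tuesday + 3 = Friday.

Friday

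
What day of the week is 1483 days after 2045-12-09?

Friday

First find the weekday of Dec 9, 2045. Doomsday rule: the anchor day for the 2000s is Tuesday. For year 45: 45÷12 = 3 r 9, and 9÷4 = 2, so 3+9+2 = 14.
Tuesday + 14 ≡ Tuesday — that's 2045's doomsday.
In December the doomsday date is Dec 12.
Dec 9 is 3 days before Dec 12; 3 mod 7 = 3, so Tuesday − 3 = Saturday.
1483 mod 7 = 6, so 1483 days after a Saturday is Saturday + 6 = Friday.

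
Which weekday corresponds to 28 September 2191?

Wednesday

Doomsday rule: the anchor day for the 2100s is Sunday. For year 91: 91÷12 = 7 r 7, and 7÷4 = 1, so 7+7+1 = 15.
Sunday + 15 ≡ Monday — that's 2191's doomsday.
In September the doomsday date is Sep 5.
Sep 28 is 23 days after Sep 5; 23 mod 7 = 2, so Monday + 2 = Wednesday.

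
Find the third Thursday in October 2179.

October 21, 2179

October 1, 2179 is a Friday.
The first Thursday is therefore October 7 (6 days later).
The third Thursday is 7 + 2×7 = October 21.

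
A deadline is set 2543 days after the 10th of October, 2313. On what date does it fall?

+365 (one year) → Oct 10, 2314 (2178 left).
+365 (one year) → Oct 10, 2315 (1813 left).
+366 (one year; includes Feb 29, 2316) → Oct 10, 2316 (1447 left).
+365 (one year) → Oct 10, 2317 (1082 left).
+365 (one year) → Oct 10, 2318 (717 left).
+365 (one year) → Oct 10, 2319 (352 left).
Oct has 31 days: +22 → Nov 1, 2319 (330 left).
Nov has 30 days: +30 → Dec 1, 2319 (300 left).
Dec has 31 days: +31 → Jan 1, 2320 (269 left).
Jan has 31 days: +31 → Feb 1, 2320 (238 left).
Feb has 29 days: +29 → Mar 1, 2320 (209 left).
Mar has 31 days: +31 → Apr 1, 2320 (178 left).
Apr has 30 days: +30 → May 1, 2320 (148 left).
May has 31 days: +31 → Jun 1, 2320 (117 left).
Jun has 30 days: +30 → Jul 1, 2320 (87 left).
Jul has 31 days: +31 → Aug 1, 2320 (56 left).
Aug has 31 days: +31 → Sep 1, 2320 (25 left).
+25 → Sep 26, 2320.

September 26, 2320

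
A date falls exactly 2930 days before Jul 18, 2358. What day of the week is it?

Jul 18, 2358 is a Friday.
2930 mod 7 = 4, so 2930 days before a Friday is Friday − 4 = Monday.

Monday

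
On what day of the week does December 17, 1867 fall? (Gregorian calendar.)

Doomsday rule: the anchor day for the 1800s is Friday. For year 67: 67÷12 = 5 r 7, and 7÷4 = 1, so 5+7+1 = 13.
Friday + 13 ≡ Thursday — that's 1867's doomsday.
In December the doomsday date is Dec 12.
Dec 17 is 5 days after Dec 12; 5 mod 7 = 5, so Thursday + 5 = Tuesday.

Tuesday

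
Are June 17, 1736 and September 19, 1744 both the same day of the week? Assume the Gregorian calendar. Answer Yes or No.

No

From Jun 17, 1736 to Sep 19, 1744 is 3016 days.
3016 mod 7 = 6, so they are different weekdays.
(Jun 17, 1736 is a Sunday; Sep 19, 1744 is a Saturday.)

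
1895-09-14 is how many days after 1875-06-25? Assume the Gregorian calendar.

Jun 25, 1875 → Jun 25, 1876: 366 days (Feb 29, 1876 is in that span).
Jun 25, 1876 → Jun 25, 1877: 365 days.
Jun 25, 1877 → Jun 25, 1878: 365 days.
Jun 25, 1878 → Jun 25, 1879: 365 days.
Jun 25, 1879 → Jun 25, 1880: 366 days (Feb 29, 1880 is in that span).
Jun 25, 1880 → Jun 25, 1881: 365 days.
Jun 25, 1881 → Jun 25, 1882: 365 days.
Jun 25, 1882 → Jun 25, 1883: 365 days.
Jun 25, 1883 → Jun 25, 1884: 366 days (Feb 29, 1884 is in that span).
Jun 25, 1884 → Jun 25, 1885: 365 days.
Jun 25, 1885 → Jun 25, 1886: 365 days.
Jun 25, 1886 → Jun 25, 1887: 365 days.
Jun 25, 1887 → Jun 25, 1888: 366 days (Feb 29, 1888 is in that span).
Jun 25, 1888 → Jun 25, 1889: 365 days.
Jun 25, 1889 → Jun 25, 1890: 365 days.
Jun 25, 1890 → Jun 25, 1891: 365 days.
Jun 25, 1891 → Jun 25, 1892: 366 days (Feb 29, 1892 is in that span).
Jun 25, 1892 → Jun 25, 1893: 365 days.
Jun 25, 1893 → Jun 25, 1894: 365 days.
Jun 25, 1894 → Jun 25, 1895: 365 days.
Jun 25, 1895 → Jul 25, 1895: 30 days (June has 30).
Jul 25, 1895 → Aug 25, 1895: 31 days (July has 31).
Aug 25, 1895 → Sep 14, 1895: 20 days.
Total: 7386 days.

7386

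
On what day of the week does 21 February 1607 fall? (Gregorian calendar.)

Doomsday rule: the anchor day for the 1600s is Tuesday. For year 07: 7÷12 = 0 r 7, and 7÷4 = 1, so 0+7+1 = 8.
Tuesday + 8 ≡ Wednesday — that's 1607's doomsday.
In February the doomsday date is Feb 28 (1607 is not a leap year).
Feb 21 is 7 days before Feb 28; 7 mod 7 = 0, so Wednesday − 0 = Wednesday.

Wednesday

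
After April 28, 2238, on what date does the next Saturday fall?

May 5, 2238

Apr 28, 2238 is a Saturday.
From Saturday to the next Saturday is 7 days.
Apr 28, 2238 + 7 = May 5, 2238.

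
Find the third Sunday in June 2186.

June 18, 2186

June 1, 2186 is a Thursday.
The first Sunday is therefore June 4 (3 days later).
The third Sunday is 4 + 2×7 = June 18.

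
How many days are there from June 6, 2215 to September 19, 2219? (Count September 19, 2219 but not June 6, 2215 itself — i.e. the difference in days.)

1566

Jun 6, 2215 → Jun 6, 2216: 366 days (Feb 29, 2216 is in that span).
Jun 6, 2216 → Jun 6, 2217: 365 days.
Jun 6, 2217 → Jun 6, 2218: 365 days.
Jun 6, 2218 → Jun 6, 2219: 365 days.
Jun 6, 2219 → Jul 6, 2219: 30 days (June has 30).
Jul 6, 2219 → Aug 6, 2219: 31 days (July has 31).
Aug 6, 2219 → Sep 6, 2219: 31 days (August has 31).
Sep 6, 2219 → Sep 19, 2219: 13 days.
Total: 1566 days.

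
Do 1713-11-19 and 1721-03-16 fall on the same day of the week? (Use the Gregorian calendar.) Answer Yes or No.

From Nov 19, 1713 to Mar 16, 1721 is 2674 days.
2674 mod 7 = 0, so they are the same weekday.
(Nov 19, 1713 is a Sunday; Mar 16, 1721 is a Sunday.)

Yes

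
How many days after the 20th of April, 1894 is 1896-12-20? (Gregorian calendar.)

Apr 20, 1894 → Apr 20, 1895: 365 days.
Apr 20, 1895 → Apr 20, 1896: 366 days (Feb 29, 1896 is in that span).
Apr 20, 1896 → May 20, 1896: 30 days (April has 30).
May 20, 1896 → Jun 20, 1896: 31 days (May has 31).
Jun 20, 1896 → Jul 20, 1896: 30 days (June has 30).
Jul 20, 1896 → Aug 20, 1896: 31 days (July has 31).
Aug 20, 1896 → Sep 20, 1896: 31 days (August has 31).
Sep 20, 1896 → Oct 20, 1896: 30 days (September has 30).
Oct 20, 1896 → Nov 20, 1896: 31 days (October has 31).
Nov 20, 1896 → Dec 20, 1896: 30 days.
Total: 975 days.

975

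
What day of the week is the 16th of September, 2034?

Saturday

Doomsday rule: the anchor day for the 2000s is Tuesday. For year 34: 34÷12 = 2 r 10, and 10÷4 = 2, so 2+10+2 = 14.
Tuesday + 14 ≡ Tuesday — that's 2034's doomsday.
In September the doomsday date is Sep 5.
Sep 16 is 11 days after Sep 5; 11 mod 7 = 4, so Tuesday + 4 = Saturday.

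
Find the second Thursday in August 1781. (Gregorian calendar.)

August 1, 1781 is a Wednesday.
The first Thursday is therefore August 2 (1 days later).
The second Thursday is 2 + 1×7 = August 9.

August 9, 1781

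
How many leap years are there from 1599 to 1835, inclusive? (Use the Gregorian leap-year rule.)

Multiples of 4 in [1599,1835]: 59.
Of those, multiples of 100: 3 (not leap unless ÷400).
Multiples of 400: 1.
Leap years = 59 − 3 + 1 = 57.

57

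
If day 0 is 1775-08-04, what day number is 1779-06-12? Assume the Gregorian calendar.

1408

Aug 4, 1775 → Aug 4, 1776: 366 days (Feb 29, 1776 is in that span).
Aug 4, 1776 → Aug 4, 1777: 365 days.
Aug 4, 1777 → Aug 4, 1778: 365 days.
Aug 4, 1778 → Sep 4, 1778: 31 days (August has 31).
Sep 4, 1778 → Oct 4, 1778: 30 days (September has 30).
Oct 4, 1778 → Nov 4, 1778: 31 days (October has 31).
Nov 4, 1778 → Dec 4, 1778: 30 days (November has 30).
Dec 4, 1778 → Jan 4, 1779: 31 days (December has 31).
Jan 4, 1779 → Feb 4, 1779: 31 days (January has 31).
Feb 4, 1779 → Mar 4, 1779: 28 days (February has 28).
Mar 4, 1779 → Apr 4, 1779: 31 days (March has 31).
Apr 4, 1779 → May 4, 1779: 30 days (April has 30).
May 4, 1779 → Jun 4, 1779: 31 days (May has 31).
Jun 4, 1779 → Jun 12, 1779: 8 days.
Total: 1408 days.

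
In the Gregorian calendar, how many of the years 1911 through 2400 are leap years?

Multiples of 4 in [1911,2400]: 123.
Of those, multiples of 100: 5 (not leap unless ÷400).
Multiples of 400: 2.
Leap years = 123 − 5 + 2 = 120.

120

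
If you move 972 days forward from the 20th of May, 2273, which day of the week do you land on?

Monday

May 20, 2273 is a Tuesday.
972 mod 7 = 6, so 972 days after a Tuesday is Tuesday + 6 = Monday.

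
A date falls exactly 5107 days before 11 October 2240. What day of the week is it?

Wednesday

Oct 11, 2240 is a Sunday.
5107 mod 7 = 4, so 5107 days before a Sunday is Sunday − 4 = Wednesday.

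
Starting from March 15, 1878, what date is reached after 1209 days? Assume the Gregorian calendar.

July 6, 1881

+365 (one year) → Mar 15, 1879 (844 left).
+366 (one year; includes Feb 29, 1880) → Mar 15, 1880 (478 left).
+365 (one year) → Mar 15, 1881 (113 left).
Mar has 31 days: +17 → Apr 1, 1881 (96 left).
Apr has 30 days: +30 → May 1, 1881 (66 left).
May has 31 days: +31 → Jun 1, 1881 (35 left).
Jun has 30 days: +30 → Jul 1, 1881 (5 left).
+5 → Jul 6, 1881.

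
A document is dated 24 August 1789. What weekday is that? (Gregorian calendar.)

Monday

Doomsday rule: the anchor day for the 1700s is Sunday. For year 89: 89÷12 = 7 r 5, and 5÷4 = 1, so 7+5+1 = 13.
Sunday + 13 ≡ Saturday — that's 1789's doomsday.
In August the doomsday date is Aug 8.
Aug 24 is 16 days after Aug 8; 16 mod 7 = 2, so Saturday + 2 = Monday.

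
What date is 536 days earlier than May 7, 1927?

−365 (one year) → May 7, 1926 (171 left).
−7 → Apr 30, 1926 (end of Apr, 30 days; 164 left).
−30 → Mar 31, 1926 (end of Mar, 31 days; 134 left).
−31 → Feb 28, 1926 (end of Feb, 28 days; 103 left).
−28 → Jan 31, 1926 (end of Jan, 31 days; 75 left).
−31 → Dec 31, 1925 (end of Dec, 31 days; 44 left).
−31 → Nov 30, 1925 (end of Nov, 30 days; 13 left).
−13 → Nov 17, 1925.

November 17, 1925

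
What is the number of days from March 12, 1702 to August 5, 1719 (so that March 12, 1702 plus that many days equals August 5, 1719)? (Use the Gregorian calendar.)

6355

Mar 12, 1702 → Mar 12, 1703: 365 days.
Mar 12, 1703 → Mar 12, 1704: 366 days (Feb 29, 1704 is in that span).
Mar 12, 1704 → Mar 12, 1705: 365 days.
Mar 12, 1705 → Mar 12, 1706: 365 days.
Mar 12, 1706 → Mar 12, 1707: 365 days.
Mar 12, 1707 → Mar 12, 1708: 366 days (Feb 29, 1708 is in that span).
Mar 12, 1708 → Mar 12, 1709: 365 days.
Mar 12, 1709 → Mar 12, 1710: 365 days.
Mar 12, 1710 → Mar 12, 1711: 365 days.
Mar 12, 1711 → Mar 12, 1712: 366 days (Feb 29, 1712 is in that span).
Mar 12, 1712 → Mar 12, 1713: 365 days.
Mar 12, 1713 → Mar 12, 1714: 365 days.
Mar 12, 1714 → Mar 12, 1715: 365 days.
Mar 12, 1715 → Mar 12, 1716: 366 days (Feb 29, 1716 is in that span).
Mar 12, 1716 → Mar 12, 1717: 365 days.
Mar 12, 1717 → Mar 12, 1718: 365 days.
Mar 12, 1718 → Mar 12, 1719: 365 days.
Mar 12, 1719 → Apr 12, 1719: 31 days (March has 31).
Apr 12, 1719 → May 12, 1719: 30 days (April has 30).
May 12, 1719 → Jun 12, 1719: 31 days (May has 31).
Jun 12, 1719 → Jul 12, 1719: 30 days (June has 30).
Jul 12, 1719 → Aug 5, 1719: 24 days.
Total: 6355 days.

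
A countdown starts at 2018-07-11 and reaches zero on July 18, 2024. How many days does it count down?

Jul 11, 2018 → Jul 11, 2019: 365 days.
Jul 11, 2019 → Jul 11, 2020: 366 days (Feb 29, 2020 is in that span).
Jul 11, 2020 → Jul 11, 2021: 365 days.
Jul 11, 2021 → Jul 11, 2022: 365 days.
Jul 11, 2022 → Jul 11, 2023: 365 days.
Jul 11, 2023 → Aug 11, 2023: 31 days (July has 31).
Aug 11, 2023 → Sep 11, 2023: 31 days (August has 31).
Sep 11, 2023 → Oct 11, 2023: 30 days (September has 30).
Oct 11, 2023 → Nov 11, 2023: 31 days (October has 31).
Nov 11, 2023 → Dec 11, 2023: 30 days (November has 30).
Dec 11, 2023 → Jan 11, 2024: 31 days (December has 31).
Jan 11, 2024 → Feb 11, 2024: 31 days (January has 31).
Feb 11, 2024 → Mar 11, 2024: 29 days (February has 29).
Mar 11, 2024 → Apr 11, 2024: 31 days (March has 31).
Apr 11, 2024 → May 11, 2024: 30 days (April has 30).
May 11, 2024 → Jun 11, 2024: 31 days (May has 31).
Jun 11, 2024 → Jul 11, 2024: 30 days (June has 30).
Jul 11, 2024 → Jul 18, 2024: 7 days.
Total: 2199 days.

2199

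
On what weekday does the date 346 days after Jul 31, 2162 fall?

Tuesday

Jul 31, 2162 is a Saturday.
346 mod 7 = 3, so 346 days after a Saturday is Saturday + 3 = Tuesday.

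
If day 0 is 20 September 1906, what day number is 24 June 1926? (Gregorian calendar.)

7217

Sep 20, 1906 → Sep 20, 1907: 365 days.
Sep 20, 1907 → Sep 20, 1908: 366 days (Feb 29, 1908 is in that span).
Sep 20, 1908 → Sep 20, 1909: 365 days.
Sep 20, 1909 → Sep 20, 1910: 365 days.
Sep 20, 1910 → Sep 20, 1911: 365 days.
Sep 20, 1911 → Sep 20, 1912: 366 days (Feb 29, 1912 is in that span).
Sep 20, 1912 → Sep 20, 1913: 365 days.
Sep 20, 1913 → Sep 20, 1914: 365 days.
Sep 20, 1914 → Sep 20, 1915: 365 days.
Sep 20, 1915 → Sep 20, 1916: 366 days (Feb 29, 1916 is in that span).
Sep 20, 1916 → Sep 20, 1917: 365 days.
Sep 20, 1917 → Sep 20, 1918: 365 days.
Sep 20, 1918 → Sep 20, 1919: 365 days.
Sep 20, 1919 → Sep 20, 1920: 366 days (Feb 29, 1920 is in that span).
Sep 20, 1920 → Sep 20, 1921: 365 days.
Sep 20, 1921 → Sep 20, 1922: 365 days.
Sep 20, 1922 → Sep 20, 1923: 365 days.
Sep 20, 1923 → Sep 20, 1924: 366 days (Feb 29, 1924 is in that span).
Sep 20, 1924 → Sep 20, 1925: 365 days.
Sep 20, 1925 → Oct 20, 1925: 30 days (September has 30).
Oct 20, 1925 → Nov 20, 1925: 31 days (October has 31).
Nov 20, 1925 → Dec 20, 1925: 30 days (November has 30).
Dec 20, 1925 → Jan 20, 1926: 31 days (December has 31).
Jan 20, 1926 → Feb 20, 1926: 31 days (January has 31).
Feb 20, 1926 → Mar 20, 1926: 28 days (February has 28).
Mar 20, 1926 → Apr 20, 1926: 31 days (March has 31).
Apr 20, 1926 → May 20, 1926: 30 days (April has 30).
May 20, 1926 → Jun 20, 1926: 31 days (May has 31).
Jun 20, 1926 → Jun 24, 1926: 4 days.
Total: 7217 days.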